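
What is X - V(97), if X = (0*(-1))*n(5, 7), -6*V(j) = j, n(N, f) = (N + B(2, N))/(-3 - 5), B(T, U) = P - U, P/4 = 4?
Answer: 97/6 ≈ 16.167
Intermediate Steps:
P = 16 (P = 4*4 = 16)
B(T, U) = 16 - U
n(N, f) = -2 (n(N, f) = (N + (16 - N))/(-3 - 5) = 16/(-8) = 16*(-1/8) = -2)
V(j) = -j/6
X = 0 (X = (0*(-1))*(-2) = 0*(-2) = 0)
X - V(97) = 0 - (-1)*97/6 = 0 - 1*(-97/6) = 0 + 97/6 = 97/6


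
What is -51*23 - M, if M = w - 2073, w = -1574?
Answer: 2474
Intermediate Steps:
M = -3647 (M = -1574 - 2073 = -3647)
-51*23 - M = -51*23 - 1*(-3647) = -1173 + 3647 = 2474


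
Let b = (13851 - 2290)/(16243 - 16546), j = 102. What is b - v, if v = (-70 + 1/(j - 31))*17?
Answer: 24774488/21513 ≈ 1151.6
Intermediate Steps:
v = -84473/71 (v = (-70 + 1/(102 - 31))*17 = (-70 + 1/71)*17 = -4969/71*17 = -84473/71 ≈ -1189.8)
b = -11561/303 (b = 11561/(-303) = 11561*(-1/303) = -11561/303 ≈ -38.155)
b - v = -11561/303 - 1*(-84473/71) = -11561/303 + 84473/71 = 24774488/21513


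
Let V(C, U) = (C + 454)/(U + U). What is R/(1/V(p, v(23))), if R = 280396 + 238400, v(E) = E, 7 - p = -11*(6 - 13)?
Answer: 99608832/23 ≈ 4.3308e+6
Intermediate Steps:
p = -70 (p = 7 - (-11)*(6 - 13) = 7 - (-11)*(-7) = 7 - 1*77 = 7 - 77 = -70)
V(C, U) = (454 + C)/(2*U) (V(C, U) = (454 + C)/((2*U)) = (454 + C)*(1/(2*U)) = (454 + C)/(2*U))
R = 518796
R/(1/V(p, v(23))) = 518796/(1/((½)*(454 - 70)/23)) = 518796/(1/((½)*(1/23)*384)) = 518796/(1/(192/23)) = 518796/(23/192) = 518796*(192/23) = 99608832/23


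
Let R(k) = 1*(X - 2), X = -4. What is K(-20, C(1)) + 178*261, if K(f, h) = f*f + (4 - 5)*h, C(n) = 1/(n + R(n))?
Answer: 234291/5 ≈ 46858.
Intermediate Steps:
R(k) = -6 (R(k) = 1*(-4 - 2) = 1*(-6) = -6)
C(n) = 1/(-6 + n) (C(n) = 1/(n - 6) = 1/(-6 + n))
K(f, h) = f**2 - h
K(-20, C(1)) + 178*261 = ((-20)**2 - 1/(-6 + 1)) + 178*261 = (400 - 1/(-5)) + 46458 = (400 - 1*(-1/5)) + 46458 = (400 + 1/5) + 46458 = 2001/5 + 46458 = 234291/5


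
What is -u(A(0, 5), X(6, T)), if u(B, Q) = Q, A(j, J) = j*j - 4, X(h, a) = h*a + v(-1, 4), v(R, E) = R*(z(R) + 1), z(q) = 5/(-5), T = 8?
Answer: -48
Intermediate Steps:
z(q) = -1 (z(q) = 5*(-⅕) = -1)
v(R, E) = 0 (v(R, E) = R*(-1 + 1) = R*0 = 0)
X(h, a) = a*h (X(h, a) = h*a + 0 = a*h + 0 = a*h)
A(j, J) = -4 + j² (A(j, J) = j² - 4 = -4 + j²)
-u(A(0, 5), X(6, T)) = -8*6 = -1*48 = -48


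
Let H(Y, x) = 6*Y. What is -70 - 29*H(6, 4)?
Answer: -1114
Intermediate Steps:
-70 - 29*H(6, 4) = -70 - 174*6 = -70 - 29*36 = -70 - 1044 = -1114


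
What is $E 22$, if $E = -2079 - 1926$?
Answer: $-88110$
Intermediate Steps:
$E = -4005$ ($E = -2079 - 1926 = -4005$)
$E 22 = \left(-4005\right) 22 = -88110$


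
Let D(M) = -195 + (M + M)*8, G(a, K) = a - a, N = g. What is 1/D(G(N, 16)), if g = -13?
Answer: -1/195 ≈ -0.0051282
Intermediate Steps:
N = -13
G(a, K) = 0
D(M) = -195 + 16*M (D(M) = -195 + (2*M)*8 = -195 + 16*M)
1/D(G(N, 16)) = 1/(-195 + 16*0) = 1/(-195 + 0) = 1/(-195) = -1/195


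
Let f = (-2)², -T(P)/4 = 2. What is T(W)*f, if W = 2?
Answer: -32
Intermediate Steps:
T(P) = -8 (T(P) = -4*2 = -8)
f = 4
T(W)*f = -8*4 = -32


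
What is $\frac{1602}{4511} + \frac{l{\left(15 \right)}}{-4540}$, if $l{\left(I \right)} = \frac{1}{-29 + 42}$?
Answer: $\frac{559441}{1575380} \approx 0.35511$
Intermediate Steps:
$l{\left(I \right)} = \frac{1}{13}$
$\frac{1602}{4511} + \frac{l{\left(15 \right)}}{-4540} = \frac{1602}{4511} + \frac{1}{13 \left(-4540\right)} = 1602 \cdot \frac{1}{4511} + \frac{1}{13} \left(- \frac{1}{4540}\right) = \frac{1602}{4511} - \frac{1}{59020} = \frac{559441}{1575380}$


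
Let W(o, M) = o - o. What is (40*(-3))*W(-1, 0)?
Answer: 0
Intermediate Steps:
W(o, M) = 0
(40*(-3))*W(-1, 0) = (40*(-3))*0 = -120*0 = 0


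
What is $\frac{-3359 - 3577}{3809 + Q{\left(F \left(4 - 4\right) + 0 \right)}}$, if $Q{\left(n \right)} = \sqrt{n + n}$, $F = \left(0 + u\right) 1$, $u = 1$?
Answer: $- \frac{6936}{3809} \approx -1.8209$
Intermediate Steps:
$F = 1$ ($F = \left(0 + 1\right) 1 = 1 \cdot 1 = 1$)
$Q{\left(n \right)} = \sqrt{2} \sqrt{n}$ ($Q{\left(n \right)} = \sqrt{2 n} = \sqrt{2} \sqrt{n}$)
$\frac{-3359 - 3577}{3809 + Q{\left(F \left(4 - 4\right) + 0 \right)}} = \frac{-3359 - 3577}{3809 + \sqrt{2} \sqrt{1 \left(4 - 4\right) + 0}} = - \frac{6936}{3809 + \sqrt{2} \sqrt{1 \left(4 - 4\right) + 0}} = - \frac{6936}{3809 + \sqrt{2} \sqrt{1 \cdot 0 + 0}} = - \frac{6936}{3809 + \sqrt{2} \sqrt{0 + 0}} = - \frac{6936}{3809 + \sqrt{2} \sqrt{0}} = - \frac{6936}{3809 + \sqrt{2} \cdot 0} = - \frac{6936}{3809 + 0} = - \frac{6936}{3809}$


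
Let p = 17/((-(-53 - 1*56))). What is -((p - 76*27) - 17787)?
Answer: 2162434/109 ≈ 19839.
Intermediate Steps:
p = 17/109 (p = 17/((-(-53 - 56))) = 17/((-1*(-109))) = 17/109 ≈ 0.15596)
-((p - 76*27) - 17787) = -((17/109 - 76*27) - 17787) = -((17/109 - 2052) - 17787) = -(-223651/109 - 17787) = -1*(-2162434/109) = 2162434/109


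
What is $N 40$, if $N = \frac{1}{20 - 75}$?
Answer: $- \frac{8}{11} \approx -0.72727$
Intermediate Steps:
$N = - \frac{1}{55}$ ($N = \frac{1}{-55} = - \frac{1}{55} \approx -0.018182$)
$N 40 = \left(- \frac{1}{55}\right) 40 = - \frac{8}{11}$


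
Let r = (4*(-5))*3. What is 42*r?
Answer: -2520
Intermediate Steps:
r = -60 (r = -20*3 = -60)
42*r = 42*(-60) = -2520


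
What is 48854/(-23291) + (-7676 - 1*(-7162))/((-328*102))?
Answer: -811243925/389611848 ≈ -2.0822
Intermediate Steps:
48854/(-23291) + (-7676 - 1*(-7162))/((-328*102)) = 48854*(-1/23291) + (-7676 + 7162)/(-33456) = -48854/23291 - 514*(-1/33456) = -48854/23291 + 257/16728 = -811243925/389611848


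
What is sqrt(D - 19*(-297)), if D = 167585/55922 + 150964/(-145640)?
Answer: sqrt(12088217904199110935)/46275455 ≈ 75.133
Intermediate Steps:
D = 90709492/46275455 (D = 167585*(1/55922) + 150964*(-1/145640) = 167585/55922 - 3431/3310 = 90709492/46275455 ≈ 1.9602)
sqrt(D - 19*(-297)) = sqrt(90709492/46275455 - 19*(-297)) = sqrt(90709492/46275455 + 5643) = sqrt(261223102057/46275455) = sqrt(12088217904199110935)/46275455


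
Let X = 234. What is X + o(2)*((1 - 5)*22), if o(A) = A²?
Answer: -118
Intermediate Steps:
X + o(2)*((1 - 5)*22) = 234 + 2²*((1 - 5)*22) = 234 + 4*(-4*22) = 234 + 4*(-88) = 234 - 352 = -118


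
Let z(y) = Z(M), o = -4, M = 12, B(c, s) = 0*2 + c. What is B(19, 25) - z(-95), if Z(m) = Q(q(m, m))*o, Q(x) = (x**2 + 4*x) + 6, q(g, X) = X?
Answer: 811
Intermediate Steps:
B(c, s) = c (B(c, s) = 0 + c = c)
Q(x) = 6 + x**2 + 4*x
Z(m) = -24 - 16*m - 4*m**2 (Z(m) = (6 + m**2 + 4*m)*(-4) = -24 - 16*m - 4*m**2)
z(y) = -792 (z(y) = -24 - 16*12 - 4*12**2 = -24 - 192 - 4*144 = -24 - 192 - 576 = -792)
B(19, 25) - z(-95) = 19 - 1*(-792) = 19 + 792 = 811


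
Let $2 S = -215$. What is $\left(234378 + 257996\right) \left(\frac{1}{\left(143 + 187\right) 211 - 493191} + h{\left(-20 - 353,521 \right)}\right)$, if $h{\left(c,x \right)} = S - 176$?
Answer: $- \frac{59124045643643}{423561} \approx -1.3959 \cdot 10^{8}$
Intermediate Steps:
$S = - \frac{215}{2}$ ($S = \frac{1}{2} \left(-215\right) = - \frac{215}{2} \approx -107.5$)
$h{\left(c,x \right)} = - \frac{567}{2}$ ($h{\left(c,x \right)} = - \frac{215}{2} - 176 = - \frac{567}{2}$)
$\left(234378 + 257996\right) \left(\frac{1}{\left(143 + 187\right) 211 - 493191} + h{\left(-20 - 353,521 \right)}\right) = \left(234378 + 257996\right) \left(\frac{1}{\left(143 + 187\right) 211 - 493191} - \frac{567}{2}\right) = 492374 \left(\frac{1}{330 \cdot 211 - 493191} - \frac{567}{2}\right) = 492374 \left(\frac{1}{69630 - 493191} - \frac{567}{2}\right) = 492374 \left(\frac{1}{-423561} - \frac{567}{2}\right) = 492374 \left(- \frac{1}{423561} - \frac{567}{2}\right) = 492374 \left(- \frac{240159089}{847122}\right) = - \frac{59124045643643}{423561}$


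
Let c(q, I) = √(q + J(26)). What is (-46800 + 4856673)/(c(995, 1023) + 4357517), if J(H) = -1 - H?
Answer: 20959103365341/18987954404321 - 105817206*√2/18987954404321 ≈ 1.1038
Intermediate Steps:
c(q, I) = √(-27 + q) (c(q, I) = √(q + (-1 - 1*26)) = √(q + (-1 - 26)) = √(q - 27) = √(-27 + q))
(-46800 + 4856673)/(c(995, 1023) + 4357517) = (-46800 + 4856673)/(√(-27 + 995) + 4357517) = 4809873/(√968 + 4357517) = 4809873/(22*√2 + 4357517) = 4809873/(4357517 + 22*√2)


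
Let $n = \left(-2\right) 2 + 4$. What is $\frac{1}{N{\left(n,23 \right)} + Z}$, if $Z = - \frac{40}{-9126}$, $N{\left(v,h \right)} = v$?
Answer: $\frac{4563}{20} \approx 228.15$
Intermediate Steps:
$n = 0$ ($n = -4 + 4 = 0$)
$Z = \frac{20}{4563}$ ($Z = \left(-40\right) \left(- \frac{1}{9126}\right) = \frac{20}{4563} \approx 0.0043831$)
$\frac{1}{N{\left(n,23 \right)} + Z} = \frac{1}{0 + \frac{20}{4563}} = \frac{1}{\frac{20}{4563}} = \frac{4563}{20}$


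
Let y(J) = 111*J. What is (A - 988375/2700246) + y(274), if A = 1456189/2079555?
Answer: 56928639057816263/1871770023510 ≈ 30414.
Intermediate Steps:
A = 1456189/2079555 (A = 1456189*(1/2079555) = 1456189/2079555 ≈ 0.70024)
(A - 988375/2700246) + y(274) = (1456189/2079555 - 988375/2700246) + 111*274 = (1456189/2079555 - 988375*1/2700246) + 30414 = (1456189/2079555 - 988375/2700246) + 30414 = 625562783123/1871770023510 + 30414 = 56928639057816263/1871770023510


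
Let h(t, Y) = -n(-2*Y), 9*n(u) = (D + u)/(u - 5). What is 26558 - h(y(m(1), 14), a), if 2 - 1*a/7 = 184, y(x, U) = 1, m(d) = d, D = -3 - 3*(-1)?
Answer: 607835494/22887 ≈ 26558.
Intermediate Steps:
D = 0 (D = -3 + 3 = 0)
n(u) = u/(9*(-5 + u)) (n(u) = ((0 + u)/(u - 5))/9 = (u/(-5 + u))/9 = u/(9*(-5 + u)))
a = -1274 (a = 14 - 7*184 = 14 - 1288 = -1274)
h(t, Y) = 2*Y/(9*(-5 - 2*Y)) (h(t, Y) = -(-2*Y)/(9*(-5 - 2*Y)) = -(-2)*Y/(9*(-5 - 2*Y)) = 2*Y/(9*(-5 - 2*Y)))
26558 - h(y(m(1), 14), a) = 26558 - (-2)*(-1274)/(45 + 18*(-1274)) = 26558 - (-2)*(-1274)/(45 - 22932) = 26558 - (-2)*(-1274)/(-22887) = 26558 - (-2)*(-1274)*(-1)/22887 = 26558 - 1*(-2548/22887) = 26558 + 2548/22887 = 607835494/22887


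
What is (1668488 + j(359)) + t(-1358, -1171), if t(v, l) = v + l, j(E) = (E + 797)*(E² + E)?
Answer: 151067399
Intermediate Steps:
j(E) = (797 + E)*(E + E²)
t(v, l) = l + v
(1668488 + j(359)) + t(-1358, -1171) = (1668488 + 359*(797 + 359² + 798*359)) + (-1171 - 1358) = (1668488 + 359*(797 + 128881 + 286482)) - 2529 = (1668488 + 359*416160) - 2529 = (1668488 + 149401440) - 2529 = 151069928 - 2529 = 151067399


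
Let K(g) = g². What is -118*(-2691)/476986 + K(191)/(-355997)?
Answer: 2812989680/4994281913 ≈ 0.56324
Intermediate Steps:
-118*(-2691)/476986 + K(191)/(-355997) = -118*(-2691)/476986 + 191²/(-355997) = 317538*(1/476986) + 36481*(-1/355997) = 158769/238493 - 36481/355997 = 2812989680/4994281913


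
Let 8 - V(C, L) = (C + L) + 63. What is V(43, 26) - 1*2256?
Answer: -2380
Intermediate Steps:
V(C, L) = -55 - C - L (V(C, L) = 8 - ((C + L) + 63) = 8 - (63 + C + L) = 8 + (-63 - C - L) = -55 - C - L)
V(43, 26) - 1*2256 = (-55 - 1*43 - 1*26) - 1*2256 = (-55 - 43 - 26) - 2256 = -124 - 2256 = -2380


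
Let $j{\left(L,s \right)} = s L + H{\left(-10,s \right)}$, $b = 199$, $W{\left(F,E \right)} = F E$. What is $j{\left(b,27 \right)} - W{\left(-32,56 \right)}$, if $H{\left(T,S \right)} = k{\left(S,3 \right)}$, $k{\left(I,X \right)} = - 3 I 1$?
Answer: $7084$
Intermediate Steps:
$W{\left(F,E \right)} = E F$
$k{\left(I,X \right)} = - 3 I$
$H{\left(T,S \right)} = - 3 S$
$j{\left(L,s \right)} = - 3 s + L s$ ($j{\left(L,s \right)} = s L - 3 s = L s - 3 s = - 3 s + L s$)
$j{\left(b,27 \right)} - W{\left(-32,56 \right)} = 27 \left(-3 + 199\right) - 56 \left(-32\right) = 27 \cdot 196 - -1792 = 5292 + 1792 = 7084$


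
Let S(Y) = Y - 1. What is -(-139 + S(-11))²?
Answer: -22801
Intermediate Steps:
S(Y) = -1 + Y
-(-139 + S(-11))² = -(-139 + (-1 - 11))² = -(-139 - 12)² = -1*(-151)² = -1*22801 = -22801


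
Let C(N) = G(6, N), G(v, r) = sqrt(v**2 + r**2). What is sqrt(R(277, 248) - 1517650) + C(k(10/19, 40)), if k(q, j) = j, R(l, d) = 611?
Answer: 2*sqrt(409) + I*sqrt(1517039) ≈ 40.448 + 1231.7*I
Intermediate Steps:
G(v, r) = sqrt(r**2 + v**2)
C(N) = sqrt(36 + N**2) (C(N) = sqrt(N**2 + 6**2) = sqrt(N**2 + 36) = sqrt(36 + N**2))
sqrt(R(277, 248) - 1517650) + C(k(10/19, 40)) = sqrt(611 - 1517650) + sqrt(36 + 40**2) = sqrt(-1517039) + sqrt(36 + 1600) = I*sqrt(1517039) + sqrt(1636) = I*sqrt(1517039) + 2*sqrt(409) = 2*sqrt(409) + I*sqrt(1517039)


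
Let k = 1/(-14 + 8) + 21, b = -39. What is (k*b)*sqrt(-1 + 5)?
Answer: -1625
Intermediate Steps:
k = 125/6 (k = 1/(-6) + 21 = -1/6 + 21 = 125/6 ≈ 20.833)
(k*b)*sqrt(-1 + 5) = ((125/6)*(-39))*sqrt(-1 + 5) = -1625*sqrt(4)/2 = -1625/2*2 = -1625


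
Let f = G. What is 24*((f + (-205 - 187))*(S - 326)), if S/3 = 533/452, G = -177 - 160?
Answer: 637523622/113 ≈ 5.6418e+6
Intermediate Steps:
G = -337
S = 1599/452 (S = 3*(533/452) = 1599/452 ≈ 3.5376)
f = -337
24*((f + (-205 - 187))*(S - 326)) = 24*((-337 + (-205 - 187))*(1599/452 - 326)) = 24*((-337 - 392)*(-145753/452)) = 24*(-729*(-145753/452)) = 24*(106253937/452) = 637523622/113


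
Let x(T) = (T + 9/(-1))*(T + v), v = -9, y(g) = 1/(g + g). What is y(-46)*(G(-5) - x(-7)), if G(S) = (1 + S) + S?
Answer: 265/92 ≈ 2.8804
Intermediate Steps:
y(g) = 1/(2*g)
x(T) = (-9 + T)**2 (x(T) = (T + 9/(-1))*(T - 9) = (T + 9*(-1))*(-9 + T) = (T - 9)*(-9 + T) = (-9 + T)*(-9 + T) = (-9 + T)**2)
G(S) = 1 + 2*S
y(-46)*(G(-5) - x(-7)) = ((1/2)/(-46))*((1 + 2*(-5)) - (81 + (-7)**2 - 18*(-7))) = ((1/2)*(-1/46))*((1 - 10) - (81 + 49 + 126)) = -(-9 - 1*256)/92 = -(-9 - 256)/92 = -1/92*(-265) = 265/92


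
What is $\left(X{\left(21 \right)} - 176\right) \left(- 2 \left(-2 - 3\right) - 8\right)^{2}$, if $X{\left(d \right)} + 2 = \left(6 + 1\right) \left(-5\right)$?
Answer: $-852$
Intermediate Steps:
$X{\left(d \right)} = -37$ ($X{\left(d \right)} = -2 + \left(6 + 1\right) \left(-5\right) = -2 + 7 \left(-5\right) = -2 - 35 = -37$)
$\left(X{\left(21 \right)} - 176\right) \left(- 2 \left(-2 - 3\right) - 8\right)^{2} = \left(-37 - 176\right) \left(- 2 \left(-2 - 3\right) - 8\right)^{2} = - 213 \left(\left(-2\right) \left(-5\right) - 8\right)^{2} = - 213 \left(10 - 8\right)^{2} = - 213 \cdot 2^{2} = \left(-213\right) 4 = -852$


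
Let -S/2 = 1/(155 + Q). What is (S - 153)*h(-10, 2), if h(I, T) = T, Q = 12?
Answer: -51106/167 ≈ -306.02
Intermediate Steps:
S = -2/167 (S = -2/(155 + 12) = -2/167 ≈ -0.011976)
(S - 153)*h(-10, 2) = (-2/167 - 153)*2 = -25553/167*2 = -51106/167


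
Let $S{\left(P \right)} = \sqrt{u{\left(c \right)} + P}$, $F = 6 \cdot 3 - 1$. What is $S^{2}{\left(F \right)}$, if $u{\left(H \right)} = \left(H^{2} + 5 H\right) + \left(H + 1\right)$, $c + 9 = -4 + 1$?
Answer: $90$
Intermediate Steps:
$c = -12$ ($c = -9 + \left(-4 + 1\right) = -9 - 3 = -12$)
$u{\left(H \right)} = 1 + H^{2} + 6 H$ ($u{\left(H \right)} = \left(H^{2} + 5 H\right) + \left(1 + H\right) = 1 + H^{2} + 6 H$)
$F = 17$ ($F = 18 - 1 = 17$)
$S{\left(P \right)} = \sqrt{73 + P}$ ($S{\left(P \right)} = \sqrt{\left(1 + \left(-12\right)^{2} + 6 \left(-12\right)\right) + P} = \sqrt{\left(1 + 144 - 72\right) + P} = \sqrt{73 + P}$)
$S^{2}{\left(F \right)} = \left(\sqrt{73 + 17}\right)^{2} = \left(\sqrt{90}\right)^{2} = \left(3 \sqrt{10}\right)^{2} = 90$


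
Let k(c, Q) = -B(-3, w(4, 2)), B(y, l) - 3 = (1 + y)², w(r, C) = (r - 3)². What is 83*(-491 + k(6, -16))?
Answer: -41334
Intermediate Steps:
w(r, C) = (-3 + r)²
B(y, l) = 3 + (1 + y)²
k(c, Q) = -7 (k(c, Q) = -(3 + (1 - 3)²) = -(3 + (-2)²) = -(3 + 4) = -1*7 = -7)
83*(-491 + k(6, -16)) = 83*(-491 - 7) = 83*(-498) = -41334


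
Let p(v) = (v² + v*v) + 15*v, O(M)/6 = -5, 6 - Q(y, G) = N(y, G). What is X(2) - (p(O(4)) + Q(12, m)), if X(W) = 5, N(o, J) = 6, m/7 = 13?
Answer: -1345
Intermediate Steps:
m = 91 (m = 7*13 = 91)
Q(y, G) = 0 (Q(y, G) = 6 - 1*6 = 6 - 6 = 0)
O(M) = -30 (O(M) = 6*(-5) = -30)
p(v) = 2*v² + 15*v (p(v) = (v² + v²) + 15*v = 2*v² + 15*v)
X(2) - (p(O(4)) + Q(12, m)) = 5 - (-30*(15 + 2*(-30)) + 0) = 5 - (-30*(15 - 60) + 0) = 5 - (-30*(-45) + 0) = 5 - (1350 + 0) = 5 - 1*1350 = 5 - 1350 = -1345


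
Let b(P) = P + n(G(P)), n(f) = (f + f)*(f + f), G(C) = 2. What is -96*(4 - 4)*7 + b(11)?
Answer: 27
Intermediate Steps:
n(f) = 4*f² (n(f) = (2*f)*(2*f) = 4*f²)
b(P) = 16 + P (b(P) = P + 4*2² = P + 4*4 = P + 16 = 16 + P)
-96*(4 - 4)*7 + b(11) = -96*(4 - 4)*7 + (16 + 11) = -0*7 + 27 = -96*0 + 27 = 0 + 27 = 27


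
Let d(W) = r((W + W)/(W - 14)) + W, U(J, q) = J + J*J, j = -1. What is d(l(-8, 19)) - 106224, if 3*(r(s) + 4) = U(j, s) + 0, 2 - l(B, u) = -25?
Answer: -106201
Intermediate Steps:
l(B, u) = 27 (l(B, u) = 2 - 1*(-25) = 2 + 25 = 27)
U(J, q) = J + J**2
r(s) = -4 (r(s) = -4 + (-(1 - 1) + 0)/3 = -4 + (-1*0 + 0)/3 = -4 + (0 + 0)/3 = -4 + (1/3)*0 = -4 + 0 = -4)
d(W) = -4 + W
d(l(-8, 19)) - 106224 = (-4 + 27) - 106224 = 23 - 106224 = -106201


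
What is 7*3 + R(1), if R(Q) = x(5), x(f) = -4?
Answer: 17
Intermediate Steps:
R(Q) = -4
7*3 + R(1) = 7*3 - 4 = 21 - 4 = 17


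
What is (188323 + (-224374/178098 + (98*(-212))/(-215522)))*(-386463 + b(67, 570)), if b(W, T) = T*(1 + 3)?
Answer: -231423911326399049172/3198669763 ≈ -7.2350e+10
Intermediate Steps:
b(W, T) = 4*T (b(W, T) = T*4 = 4*T)
(188323 + (-224374/178098 + (98*(-212))/(-215522)))*(-386463 + b(67, 570)) = (188323 + (-224374/178098 + (98*(-212))/(-215522)))*(-386463 + 4*570) = (188323 + (-224374*1/178098 - 20776*(-1/215522)))*(-386463 + 2280) = (188323 + (-112187/89049 + 10388/107761))*(-384183) = (188323 - 11164342295/9596009289)*(-384183) = (1807138092990052/9596009289)*(-384183) = -231423911326399049172/3198669763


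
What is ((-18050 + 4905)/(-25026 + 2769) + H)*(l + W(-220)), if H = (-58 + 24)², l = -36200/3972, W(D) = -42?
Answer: -1306572981172/22101201 ≈ -59118.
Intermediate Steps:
l = -9050/993 (l = -36200*1/3972 = -9050/993 ≈ -9.1138)
H = 1156 (H = (-34)² = 1156)
((-18050 + 4905)/(-25026 + 2769) + H)*(l + W(-220)) = ((-18050 + 4905)/(-25026 + 2769) + 1156)*(-9050/993 - 42) = (-13145/(-22257) + 1156)*(-50756/993) = (-13145*(-1/22257) + 1156)*(-50756/993) = (13145/22257 + 1156)*(-50756/993) = (25742237/22257)*(-50756/993) = -1306572981172/22101201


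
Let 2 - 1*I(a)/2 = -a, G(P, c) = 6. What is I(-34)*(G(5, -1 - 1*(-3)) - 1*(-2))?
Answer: -512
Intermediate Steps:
I(a) = 4 + 2*a (I(a) = 4 - (-2)*a = 4 + 2*a)
I(-34)*(G(5, -1 - 1*(-3)) - 1*(-2)) = (4 + 2*(-34))*(6 - 1*(-2)) = (4 - 68)*(6 + 2) = -64*8 = -512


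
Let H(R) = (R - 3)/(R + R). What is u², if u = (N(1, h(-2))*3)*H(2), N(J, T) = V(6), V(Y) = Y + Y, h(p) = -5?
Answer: 81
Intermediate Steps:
V(Y) = 2*Y
H(R) = (-3 + R)/(2*R) (H(R) = (-3 + R)/((2*R)) = (-3 + R)*(1/(2*R)) = (-3 + R)/(2*R))
N(J, T) = 12 (N(J, T) = 2*6 = 12)
u = -9 (u = (12*3)*((½)*(-3 + 2)/2) = 36*((½)*(½)*(-1)) = 36*(-¼) = -9)
u² = (-9)² = 81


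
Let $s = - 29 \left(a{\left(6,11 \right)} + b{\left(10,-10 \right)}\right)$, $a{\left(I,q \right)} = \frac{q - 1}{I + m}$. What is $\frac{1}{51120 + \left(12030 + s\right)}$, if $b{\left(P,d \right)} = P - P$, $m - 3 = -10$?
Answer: $\frac{1}{63440} \approx 1.5763 \cdot 10^{-5}$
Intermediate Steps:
$m = -7$ ($m = 3 - 10 = -7$)
$b{\left(P,d \right)} = 0$
$a{\left(I,q \right)} = \frac{-1 + q}{-7 + I}$ ($a{\left(I,q \right)} = \frac{q - 1}{I - 7} = \frac{-1 + q}{-7 + I}$)
$s = 290$ ($s = - 29 \left(\frac{-1 + 11}{-7 + 6} + 0\right) = - 29 \left(\frac{1}{-1} \cdot 10 + 0\right) = - 29 \left(\left(-1\right) 10 + 0\right) = - 29 \left(-10 + 0\right) = \left(-29\right) \left(-10\right) = 290$)
$\frac{1}{51120 + \left(12030 + s\right)} = \frac{1}{51120 + \left(12030 + 290\right)} = \frac{1}{51120 + 12320} = \frac{1}{63440}$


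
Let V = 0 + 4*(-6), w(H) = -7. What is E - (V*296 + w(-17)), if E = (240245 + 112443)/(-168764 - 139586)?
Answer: 156594583/22025 ≈ 7109.9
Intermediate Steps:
E = -25192/22025 (E = 352688/(-308350) = 352688*(-1/308350) = -25192/22025 ≈ -1.1438)
V = -24 (V = 0 - 24 = -24)
E - (V*296 + w(-17)) = -25192/22025 - (-24*296 - 7) = -25192/22025 - (-7104 - 7) = -25192/22025 - 1*(-7111) = -25192/22025 + 7111 = 156594583/22025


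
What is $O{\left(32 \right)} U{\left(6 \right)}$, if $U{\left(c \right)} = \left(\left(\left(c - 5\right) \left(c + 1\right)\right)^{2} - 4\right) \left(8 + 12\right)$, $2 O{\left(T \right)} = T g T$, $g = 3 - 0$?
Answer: $1382400$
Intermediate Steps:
$g = 3$ ($g = 3 + 0 = 3$)
$O{\left(T \right)} = \frac{3 T^{2}}{2}$ ($O{\left(T \right)} = \frac{T 3 T}{2} = \frac{3 T T}{2} = \frac{3 T^{2}}{2}$)
$U{\left(c \right)} = -80 + 20 \left(1 + c\right)^{2} \left(-5 + c\right)^{2}$ ($U{\left(c \right)} = \left(\left(\left(-5 + c\right) \left(1 + c\right)\right)^{2} - 4\right) 20 = \left(\left(\left(1 + c\right) \left(-5 + c\right)\right)^{2} - 4\right) 20 = \left(\left(1 + c\right)^{2} \left(-5 + c\right)^{2} - 4\right) 20 = \left(-4 + \left(1 + c\right)^{2} \left(-5 + c\right)^{2}\right) 20 = -80 + 20 \left(1 + c\right)^{2} \left(-5 + c\right)^{2}$)
$O{\left(32 \right)} U{\left(6 \right)} = \frac{3 \cdot 32^{2}}{2} \left(-80 + 20 \left(1 + 6\right)^{2} \left(-5 + 6\right)^{2}\right) = \frac{3}{2} \cdot 1024 \left(-80 + 20 \cdot 7^{2} \cdot 1^{2}\right) = 1536 \left(-80 + 20 \cdot 49 \cdot 1\right) = 1536 \left(-80 + 980\right) = 1536 \cdot 900 = 1382400$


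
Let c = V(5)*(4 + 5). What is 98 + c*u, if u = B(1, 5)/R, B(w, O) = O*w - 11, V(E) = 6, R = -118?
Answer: 5944/59 ≈ 100.75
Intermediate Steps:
c = 54 (c = 6*(4 + 5) = 6*9 = 54)
B(w, O) = -11 + O*w
u = 3/59 (u = (-11 + 5*1)/(-118) = (-11 + 5)*(-1/118) = -6*(-1/118) = 3/59 ≈ 0.050847)
98 + c*u = 98 + 54*(3/59) = 98 + 162/59 = 5944/59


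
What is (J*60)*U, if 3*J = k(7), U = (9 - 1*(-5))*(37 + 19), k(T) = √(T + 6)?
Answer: 15680*√13 ≈ 56535.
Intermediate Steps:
k(T) = √(6 + T)
U = 784 (U = (9 + 5)*56 = 14*56 = 784)
J = √13/3 (J = √(6 + 7)/3 = √13/3 ≈ 1.2019)
(J*60)*U = ((√13/3)*60)*784 = (20*√13)*784 = 15680*√13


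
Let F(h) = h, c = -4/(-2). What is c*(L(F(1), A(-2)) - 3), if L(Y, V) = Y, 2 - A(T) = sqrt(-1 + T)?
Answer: -4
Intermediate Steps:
A(T) = 2 - sqrt(-1 + T)
c = 2 (c = -4*(-1/2) = 2)
c*(L(F(1), A(-2)) - 3) = 2*(1 - 3) = 2*(-2) = -4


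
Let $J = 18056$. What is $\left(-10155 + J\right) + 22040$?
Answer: $29941$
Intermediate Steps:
$\left(-10155 + J\right) + 22040 = \left(-10155 + 18056\right) + 22040 = 7901 + 22040 = 29941$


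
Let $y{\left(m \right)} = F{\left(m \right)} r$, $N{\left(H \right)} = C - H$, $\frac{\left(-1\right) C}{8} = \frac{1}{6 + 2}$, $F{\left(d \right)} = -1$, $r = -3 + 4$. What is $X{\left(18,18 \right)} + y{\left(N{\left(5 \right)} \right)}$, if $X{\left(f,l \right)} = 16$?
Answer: $15$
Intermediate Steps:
$r = 1$
$C = -1$ ($C = - \frac{8}{6 + 2} = - \frac{8}{8} = \left(-8\right) \frac{1}{8} = -1$)
$N{\left(H \right)} = -1 - H$
$y{\left(m \right)} = -1$ ($y{\left(m \right)} = \left(-1\right) 1 = -1$)
$X{\left(18,18 \right)} + y{\left(N{\left(5 \right)} \right)} = 16 - 1 = 15$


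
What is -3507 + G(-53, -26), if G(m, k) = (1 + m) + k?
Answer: -3585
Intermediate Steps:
G(m, k) = 1 + k + m
-3507 + G(-53, -26) = -3507 + (1 - 26 - 53) = -3507 - 78 = -3585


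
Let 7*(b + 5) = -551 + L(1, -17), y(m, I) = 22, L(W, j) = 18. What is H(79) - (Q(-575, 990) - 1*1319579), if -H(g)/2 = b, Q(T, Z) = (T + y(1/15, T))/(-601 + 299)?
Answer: 2789929207/2114 ≈ 1.3197e+6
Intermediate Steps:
Q(T, Z) = -11/151 - T/302 (Q(T, Z) = (T + 22)/(-601 + 299) = (22 + T)/(-302) = (22 + T)*(-1/302) = -11/151 - T/302)
b = -568/7 (b = -5 + (-551 + 18)/7 = -5 + (⅐)*(-533) = -5 - 533/7 = -568/7 ≈ -81.143)
H(g) = 1136/7 (H(g) = -2*(-568/7) = 1136/7)
H(79) - (Q(-575, 990) - 1*1319579) = 1136/7 - ((-11/151 - 1/302*(-575)) - 1*1319579) = 1136/7 - ((-11/151 + 575/302) - 1319579) = 1136/7 - (553/302 - 1319579) = 1136/7 - 1*(-398512305/302) = 1136/7 + 398512305/302 = 2789929207/2114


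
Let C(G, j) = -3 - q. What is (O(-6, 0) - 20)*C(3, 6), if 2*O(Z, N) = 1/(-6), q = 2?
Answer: 1205/12 ≈ 100.42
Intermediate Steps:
O(Z, N) = -1/12 (O(Z, N) = (½)/(-6) = (½)*(-⅙) = -1/12)
C(G, j) = -5 (C(G, j) = -3 - 1*2 = -3 - 2 = -5)
(O(-6, 0) - 20)*C(3, 6) = (-1/12 - 20)*(-5) = -241/12*(-5) = 1205/12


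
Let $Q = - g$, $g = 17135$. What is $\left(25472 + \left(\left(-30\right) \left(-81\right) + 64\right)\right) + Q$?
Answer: $10831$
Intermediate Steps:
$Q = -17135$ ($Q = \left(-1\right) 17135 = -17135$)
$\left(25472 + \left(\left(-30\right) \left(-81\right) + 64\right)\right) + Q = \left(25472 + \left(\left(-30\right) \left(-81\right) + 64\right)\right) - 17135 = \left(25472 + \left(2430 + 64\right)\right) - 17135 = \left(25472 + 2494\right) - 17135 = 27966 - 17135 = 10831$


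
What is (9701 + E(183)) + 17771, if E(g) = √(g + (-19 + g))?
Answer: 27472 + √347 ≈ 27491.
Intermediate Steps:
E(g) = √(-19 + 2*g)
(9701 + E(183)) + 17771 = (9701 + √(-19 + 2*183)) + 17771 = (9701 + √(-19 + 366)) + 17771 = (9701 + √347) + 17771 = 27472 + √347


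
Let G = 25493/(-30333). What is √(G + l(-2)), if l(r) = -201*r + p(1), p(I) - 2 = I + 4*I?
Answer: 4*√23471493402/30333 ≈ 20.203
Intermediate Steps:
G = -25493/30333 (G = 25493*(-1/30333) = -25493/30333 ≈ -0.84044)
p(I) = 2 + 5*I (p(I) = 2 + (I + 4*I) = 2 + 5*I)
l(r) = 7 - 201*r (l(r) = -201*r + (2 + 5*1) = -201*r + (2 + 5) = -201*r + 7 = 7 - 201*r)
√(G + l(-2)) = √(-25493/30333 + (7 - 201*(-2))) = √(-25493/30333 + (7 + 402)) = √(-25493/30333 + 409) = √(12380704/30333) = 4*√23471493402/30333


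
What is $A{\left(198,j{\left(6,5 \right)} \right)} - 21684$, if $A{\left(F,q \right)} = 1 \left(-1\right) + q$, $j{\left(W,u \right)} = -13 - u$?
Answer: $-21703$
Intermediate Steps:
$A{\left(F,q \right)} = -1 + q$
$A{\left(198,j{\left(6,5 \right)} \right)} - 21684 = \left(-1 - 18\right) - 21684 = -19 - 21684 = -21703$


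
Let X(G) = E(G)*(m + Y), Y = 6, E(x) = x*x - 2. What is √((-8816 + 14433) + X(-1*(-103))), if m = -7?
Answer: I*√4990 ≈ 70.64*I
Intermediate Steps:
E(x) = -2 + x² (E(x) = x² - 2 = -2 + x²)
X(G) = 2 - G² (X(G) = (-2 + G²)*(-7 + 6) = (-2 + G²)*(-1) = 2 - G²)
√((-8816 + 14433) + X(-1*(-103))) = √((-8816 + 14433) + (2 - (-1*(-103))²)) = √(5617 + (2 - 1*103²)) = √(5617 + (2 - 1*10609)) = √(5617 + (2 - 10609)) = √(5617 - 10607) = √(-4990) = I*√4990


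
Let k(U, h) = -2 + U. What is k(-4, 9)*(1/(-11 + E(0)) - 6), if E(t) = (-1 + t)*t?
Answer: 402/11 ≈ 36.545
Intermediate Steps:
E(t) = t*(-1 + t)
k(-4, 9)*(1/(-11 + E(0)) - 6) = (-2 - 4)*(1/(-11 + 0*(-1 + 0)) - 6) = -6*(1/(-11 + 0*(-1)) - 6) = -6*(1/(-11 + 0) - 6) = -6*(1/(-11) - 6) = -6*(-1/11 - 6) = -6*(-67/11) = 402/11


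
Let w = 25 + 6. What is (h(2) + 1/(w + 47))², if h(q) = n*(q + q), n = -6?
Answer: 3500641/6084 ≈ 575.38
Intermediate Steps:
w = 31
h(q) = -12*q (h(q) = -6*(q + q) = -12*q)
(h(2) + 1/(w + 47))² = (-12*2 + 1/(31 + 47))² = (-24 + 1/78)² = (-1871/78)² = 3500641/6084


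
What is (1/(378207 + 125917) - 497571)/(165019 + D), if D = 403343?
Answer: -250837482803/286524924888 ≈ -0.87545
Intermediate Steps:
(1/(378207 + 125917) - 497571)/(165019 + D) = (1/(378207 + 125917) - 497571)/(165019 + 403343) = (1/504124 - 497571)/568362 = (1/504124 - 497571)*(1/568362) = -250837482803/504124*1/568362 = -250837482803/286524924888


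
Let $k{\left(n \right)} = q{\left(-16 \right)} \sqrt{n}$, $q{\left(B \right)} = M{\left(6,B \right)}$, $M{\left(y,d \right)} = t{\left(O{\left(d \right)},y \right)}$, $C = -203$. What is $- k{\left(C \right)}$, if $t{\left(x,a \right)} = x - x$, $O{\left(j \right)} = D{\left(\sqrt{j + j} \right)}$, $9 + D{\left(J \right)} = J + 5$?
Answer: $0$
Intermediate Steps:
$D{\left(J \right)} = -4 + J$ ($D{\left(J \right)} = -9 + \left(J + 5\right) = -9 + \left(5 + J\right) = -4 + J$)
$O{\left(j \right)} = -4 + \sqrt{2} \sqrt{j}$ ($O{\left(j \right)} = -4 + \sqrt{j + j} = -4 + \sqrt{2 j} = -4 + \sqrt{2} \sqrt{j}$)
$t{\left(x,a \right)} = 0$
$M{\left(y,d \right)} = 0$
$q{\left(B \right)} = 0$
$k{\left(n \right)} = 0$ ($k{\left(n \right)} = 0 \sqrt{n} = 0$)
$- k{\left(C \right)} = \left(-1\right) 0 = 0$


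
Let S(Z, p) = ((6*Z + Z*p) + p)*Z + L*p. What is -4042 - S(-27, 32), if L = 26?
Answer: -31712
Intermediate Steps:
S(Z, p) = 26*p + Z*(p + 6*Z + Z*p) (S(Z, p) = ((6*Z + Z*p) + p)*Z + 26*p = (p + 6*Z + Z*p)*Z + 26*p = Z*(p + 6*Z + Z*p) + 26*p = 26*p + Z*(p + 6*Z + Z*p))
-4042 - S(-27, 32) = -4042 - (6*(-27)**2 + 26*32 - 27*32 + 32*(-27)**2) = -4042 - (6*729 + 832 - 864 + 32*729) = -4042 - (4374 + 832 - 864 + 23328) = -4042 - 1*27670 = -4042 - 27670 = -31712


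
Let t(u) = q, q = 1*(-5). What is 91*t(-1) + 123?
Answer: -332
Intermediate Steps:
q = -5
t(u) = -5
91*t(-1) + 123 = 91*(-5) + 123 = -455 + 123 = -332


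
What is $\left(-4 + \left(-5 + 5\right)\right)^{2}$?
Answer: $16$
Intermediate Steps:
$\left(-4 + \left(-5 + 5\right)\right)^{2} = \left(-4 + 0\right)^{2} = \left(-4\right)^{2} = 16$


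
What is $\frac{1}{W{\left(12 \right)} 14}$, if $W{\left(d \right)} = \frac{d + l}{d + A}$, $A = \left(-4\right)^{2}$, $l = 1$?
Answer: $\frac{2}{13} \approx 0.15385$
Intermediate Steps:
$A = 16$
$W{\left(d \right)} = \frac{1 + d}{16 + d}$ ($W{\left(d \right)} = \frac{d + 1}{d + 16} = \frac{1 + d}{16 + d}$)
$\frac{1}{W{\left(12 \right)} 14} = \frac{1}{\frac{1 + 12}{16 + 12} \cdot 14} = \frac{1}{\frac{1}{28} \cdot 13 \cdot 14} = \frac{1}{\frac{13}{28} \cdot 14} = \frac{1}{\frac{13}{2}} = \frac{2}{13}$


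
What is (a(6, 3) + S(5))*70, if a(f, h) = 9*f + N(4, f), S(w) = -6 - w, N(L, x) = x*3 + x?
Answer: 4690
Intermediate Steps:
N(L, x) = 4*x (N(L, x) = 3*x + x = 4*x)
a(f, h) = 13*f (a(f, h) = 9*f + 4*f = 13*f)
(a(6, 3) + S(5))*70 = (13*6 + (-6 - 1*5))*70 = (78 + (-6 - 5))*70 = (78 - 11)*70 = 67*70 = 4690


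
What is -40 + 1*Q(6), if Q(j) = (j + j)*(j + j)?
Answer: 104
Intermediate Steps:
Q(j) = 4*j² (Q(j) = (2*j)*(2*j) = 4*j²)
-40 + 1*Q(6) = -40 + 1*(4*6²) = -40 + 1*(4*36) = -40 + 1*144 = -40 + 144 = 104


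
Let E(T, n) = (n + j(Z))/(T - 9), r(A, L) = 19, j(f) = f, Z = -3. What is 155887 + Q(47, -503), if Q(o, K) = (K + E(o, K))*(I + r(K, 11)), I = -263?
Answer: 5355493/19 ≈ 2.8187e+5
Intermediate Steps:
E(T, n) = (-3 + n)/(-9 + T) (E(T, n) = (n - 3)/(T - 9) = (-3 + n)/(-9 + T))
Q(o, K) = -244*K - 244*(-3 + K)/(-9 + o) (Q(o, K) = (K + (-3 + K)/(-9 + o))*(-263 + 19) = (K + (-3 + K)/(-9 + o))*(-244) = -244*K - 244*(-3 + K)/(-9 + o))
155887 + Q(47, -503) = 155887 + 244*(3 + 8*(-503) - 1*(-503)*47)/(-9 + 47) = 155887 + 244*(3 - 4024 + 23641)/38 = 155887 + 244*(1/38)*19620 = 155887 + 2393640/19 = 5355493/19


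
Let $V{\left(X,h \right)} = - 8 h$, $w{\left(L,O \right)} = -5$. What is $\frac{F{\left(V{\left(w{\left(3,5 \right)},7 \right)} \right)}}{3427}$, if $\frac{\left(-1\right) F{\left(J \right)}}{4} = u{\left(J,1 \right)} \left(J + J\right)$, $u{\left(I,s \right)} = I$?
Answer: $- \frac{25088}{3427} \approx -7.3207$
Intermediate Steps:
$F{\left(J \right)} = - 8 J^{2}$ ($F{\left(J \right)} = - 4 J \left(J + J\right) = - 4 J 2 J = - 4 \cdot 2 J^{2} = - 8 J^{2}$)
$\frac{F{\left(V{\left(w{\left(3,5 \right)},7 \right)} \right)}}{3427} = \frac{\left(-8\right) \left(\left(-8\right) 7\right)^{2}}{3427} = - 8 \left(-56\right)^{2} \cdot \frac{1}{3427} = \left(-8\right) 3136 \cdot \frac{1}{3427} = \left(-25088\right) \frac{1}{3427} = - \frac{25088}{3427}$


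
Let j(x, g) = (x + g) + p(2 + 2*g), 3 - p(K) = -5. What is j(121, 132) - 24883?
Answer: -24622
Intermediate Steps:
p(K) = 8 (p(K) = 3 - 1*(-5) = 3 + 5 = 8)
j(x, g) = 8 + g + x (j(x, g) = (x + g) + 8 = (g + x) + 8 = 8 + g + x)
j(121, 132) - 24883 = (8 + 132 + 121) - 24883 = 261 - 24883 = -24622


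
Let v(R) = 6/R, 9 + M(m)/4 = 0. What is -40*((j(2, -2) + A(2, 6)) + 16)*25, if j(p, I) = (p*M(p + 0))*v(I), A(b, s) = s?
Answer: -238000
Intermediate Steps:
M(m) = -36 (M(m) = -36 + 4*0 = -36 + 0 = -36)
j(p, I) = -216*p/I (j(p, I) = (p*(-36))*(6/I) = (-36*p)*(6/I) = -216*p/I)
-40*((j(2, -2) + A(2, 6)) + 16)*25 = -40*((-216*2/(-2) + 6) + 16)*25 = -40*((-216*2*(-1/2) + 6) + 16)*25 = -40*((216 + 6) + 16)*25 = -40*(222 + 16)*25 = -40*238*25 = -9520*25 = -238000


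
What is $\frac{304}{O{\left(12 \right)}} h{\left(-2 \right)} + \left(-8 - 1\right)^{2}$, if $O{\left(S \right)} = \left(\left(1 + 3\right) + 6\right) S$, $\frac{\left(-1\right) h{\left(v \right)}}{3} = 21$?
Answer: $- \frac{393}{5} \approx -78.6$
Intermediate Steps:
$h{\left(v \right)} = -63$ ($h{\left(v \right)} = \left(-3\right) 21 = -63$)
$O{\left(S \right)} = 10 S$ ($O{\left(S \right)} = \left(4 + 6\right) S = 10 S$)
$\frac{304}{O{\left(12 \right)}} h{\left(-2 \right)} + \left(-8 - 1\right)^{2} = \frac{304}{10 \cdot 12} \left(-63\right) + \left(-8 - 1\right)^{2} = \frac{304}{120} \left(-63\right) + \left(-9\right)^{2} = 304 \cdot \frac{1}{120} \left(-63\right) + 81 = \frac{38}{15} \left(-63\right) + 81 = - \frac{798}{5} + 81 = - \frac{393}{5}$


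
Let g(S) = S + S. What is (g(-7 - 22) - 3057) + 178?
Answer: -2937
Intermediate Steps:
g(S) = 2*S
(g(-7 - 22) - 3057) + 178 = (2*(-7 - 22) - 3057) + 178 = (2*(-29) - 3057) + 178 = (-58 - 3057) + 178 = -3115 + 178 = -2937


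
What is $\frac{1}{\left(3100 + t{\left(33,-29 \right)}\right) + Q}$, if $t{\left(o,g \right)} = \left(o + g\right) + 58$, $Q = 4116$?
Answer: $\frac{1}{7278} \approx 0.0001374$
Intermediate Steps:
$t{\left(o,g \right)} = 58 + g + o$ ($t{\left(o,g \right)} = \left(g + o\right) + 58 = 58 + g + o$)
$\frac{1}{\left(3100 + t{\left(33,-29 \right)}\right) + Q} = \frac{1}{\left(3100 + \left(58 - 29 + 33\right)\right) + 4116} = \frac{1}{\left(3100 + 62\right) + 4116} = \frac{1}{3162 + 4116} = \frac{1}{7278}$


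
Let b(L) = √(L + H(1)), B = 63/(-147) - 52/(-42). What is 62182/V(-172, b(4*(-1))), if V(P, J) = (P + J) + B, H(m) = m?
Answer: -2347215045/6462674 - 13711131*I*√3/6462674 ≈ -363.2 - 3.6747*I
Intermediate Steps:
B = 17/21 (B = 63*(-1/147) - 52*(-1/42) = -3/7 + 26/21 = 17/21 ≈ 0.80952)
b(L) = √(1 + L) (b(L) = √(L + 1) = √(1 + L))
V(P, J) = 17/21 + J + P (V(P, J) = (P + J) + 17/21 = (J + P) + 17/21 = 17/21 + J + P)
62182/V(-172, b(4*(-1))) = 62182/(17/21 + √(1 + 4*(-1)) - 172) = 62182/(17/21 + √(1 - 4) - 172) = 62182/(17/21 + √(-3) - 172) = 62182/(17/21 + I*√3 - 172) = 62182/(-3595/21 + I*√3)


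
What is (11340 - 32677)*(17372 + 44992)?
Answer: -1330660668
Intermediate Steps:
(11340 - 32677)*(17372 + 44992) = -21337*62364 = -1330660668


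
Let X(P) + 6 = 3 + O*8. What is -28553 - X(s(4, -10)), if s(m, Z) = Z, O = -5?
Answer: -28510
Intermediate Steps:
X(P) = -43 (X(P) = -6 + (3 - 5*8) = -6 + (3 - 40) = -6 - 37 = -43)
-28553 - X(s(4, -10)) = -28553 - 1*(-43) = -28553 + 43 = -28510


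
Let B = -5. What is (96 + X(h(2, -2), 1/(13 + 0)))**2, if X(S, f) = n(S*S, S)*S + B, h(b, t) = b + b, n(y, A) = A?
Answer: 11449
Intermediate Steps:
h(b, t) = 2*b
X(S, f) = -5 + S**2 (X(S, f) = S*S - 5 = S**2 - 5 = -5 + S**2)
(96 + X(h(2, -2), 1/(13 + 0)))**2 = (96 + (-5 + (2*2)**2))**2 = (96 + (-5 + 4**2))**2 = (96 + (-5 + 16))**2 = (96 + 11)**2 = 107**2 = 11449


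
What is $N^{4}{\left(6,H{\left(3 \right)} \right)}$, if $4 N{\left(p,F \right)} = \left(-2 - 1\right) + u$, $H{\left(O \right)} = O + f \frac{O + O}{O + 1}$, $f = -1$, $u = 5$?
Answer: $\frac{1}{16} \approx 0.0625$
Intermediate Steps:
$H{\left(O \right)} = O - \frac{2 O}{1 + O}$ ($H{\left(O \right)} = O - \frac{O + O}{O + 1} = O - \frac{2 O}{1 + O}$)
$N{\left(p,F \right)} = \frac{1}{2}$ ($N{\left(p,F \right)} = \frac{\left(-2 - 1\right) + 5}{4} = \frac{-3 + 5}{4} = \frac{1}{4} \cdot 2 = \frac{1}{2}$)
$N^{4}{\left(6,H{\left(3 \right)} \right)} = \left(\frac{1}{2}\right)^{4} = \frac{1}{16}$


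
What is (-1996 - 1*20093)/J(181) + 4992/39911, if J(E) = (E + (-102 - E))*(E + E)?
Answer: 355306229/491224588 ≈ 0.72331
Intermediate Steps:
J(E) = -204*E
(-1996 - 1*20093)/J(181) + 4992/39911 = (-1996 - 1*20093)/((-204*181)) + 4992/39911 = (-1996 - 20093)/(-36924) + 4992*(1/39911) = -22089*(-1/36924) + 4992/39911 = 7363/12308 + 4992/39911 = 355306229/491224588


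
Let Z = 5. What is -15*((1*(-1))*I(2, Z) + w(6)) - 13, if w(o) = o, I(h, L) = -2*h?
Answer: -163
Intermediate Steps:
-15*((1*(-1))*I(2, Z) + w(6)) - 13 = -15*((1*(-1))*(-2*2) + 6) - 13 = -15*(-1*(-4) + 6) - 13 = -15*(4 + 6) - 13 = -15*10 - 13 = -150 - 13 = -163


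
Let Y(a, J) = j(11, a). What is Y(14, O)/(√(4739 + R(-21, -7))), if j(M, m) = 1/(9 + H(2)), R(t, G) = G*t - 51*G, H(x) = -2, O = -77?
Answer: √107/5243 ≈ 0.0019729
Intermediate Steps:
R(t, G) = -51*G + G*t
j(M, m) = ⅐ (j(M, m) = 1/(9 - 2) = 1/7 = ⅐)
Y(a, J) = ⅐
Y(14, O)/(√(4739 + R(-21, -7))) = 1/(7*(√(4739 - 7*(-51 - 21)))) = 1/(7*(√(4739 - 7*(-72)))) = 1/(7*(√(4739 + 504))) = 1/(7*(√5243)) = 1/(7*((7*√107))) = (√107/749)/7 = √107/5243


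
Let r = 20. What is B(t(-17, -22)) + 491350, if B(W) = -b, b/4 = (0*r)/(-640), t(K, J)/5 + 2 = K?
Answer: 491350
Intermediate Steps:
t(K, J) = -10 + 5*K
b = 0 (b = 4*((0*20)/(-640)) = 4*(0*(-1/640)) = 4*0 = 0)
B(W) = 0 (B(W) = -1*0 = 0)
B(t(-17, -22)) + 491350 = 0 + 491350 = 491350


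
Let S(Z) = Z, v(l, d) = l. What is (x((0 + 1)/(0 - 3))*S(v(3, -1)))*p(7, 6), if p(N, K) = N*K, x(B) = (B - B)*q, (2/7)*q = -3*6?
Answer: 0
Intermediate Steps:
q = -63 (q = 7*(-3*6)/2 = (7/2)*(-18) = -63)
x(B) = 0 (x(B) = (B - B)*(-63) = 0*(-63) = 0)
p(N, K) = K*N
(x((0 + 1)/(0 - 3))*S(v(3, -1)))*p(7, 6) = (0*3)*(6*7) = 0*42 = 0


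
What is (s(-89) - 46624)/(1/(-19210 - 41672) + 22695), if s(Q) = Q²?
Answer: -2356316046/1381716989 ≈ -1.7054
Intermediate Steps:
(s(-89) - 46624)/(1/(-19210 - 41672) + 22695) = ((-89)² - 46624)/(1/(-19210 - 41672) + 22695) = (7921 - 46624)/(1/(-60882) + 22695) = -38703/(-1/60882 + 22695) = -38703/1381716989/60882 = -38703*60882/1381716989 = -2356316046/1381716989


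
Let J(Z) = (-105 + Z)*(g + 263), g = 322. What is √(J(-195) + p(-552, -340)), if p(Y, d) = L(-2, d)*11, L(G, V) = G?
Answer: I*√175522 ≈ 418.95*I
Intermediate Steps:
J(Z) = -61425 + 585*Z (J(Z) = (-105 + Z)*(322 + 263) = (-105 + Z)*585 = -61425 + 585*Z)
p(Y, d) = -22 (p(Y, d) = -2*11 = -22)
√(J(-195) + p(-552, -340)) = √((-61425 + 585*(-195)) - 22) = √((-61425 - 114075) - 22) = √(-175500 - 22) = √(-175522) = I*√175522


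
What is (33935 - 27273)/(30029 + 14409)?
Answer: 3331/22219 ≈ 0.14992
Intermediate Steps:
(33935 - 27273)/(30029 + 14409) = 6662/44438 = 6662*(1/44438) = 3331/22219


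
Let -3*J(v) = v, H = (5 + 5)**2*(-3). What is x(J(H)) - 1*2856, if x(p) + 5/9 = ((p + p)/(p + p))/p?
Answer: -2570891/900 ≈ -2856.5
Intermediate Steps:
H = -300 (H = 10**2*(-3) = 100*(-3) = -300)
J(v) = -v/3
x(p) = -5/9 + 1/p (x(p) = -5/9 + ((p + p)/(p + p))/p = -5/9 + ((2*p)/((2*p)))/p = -5/9 + ((2*p)*(1/(2*p)))/p = -5/9 + 1/p)
x(J(H)) - 1*2856 = (-5/9 + 1/(-1/3*(-300))) - 1*2856 = (-5/9 + 1/100) - 2856 = -491/900 - 2856 = -2570891/900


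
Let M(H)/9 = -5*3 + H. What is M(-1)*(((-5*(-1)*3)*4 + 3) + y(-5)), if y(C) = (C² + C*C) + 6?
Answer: -17136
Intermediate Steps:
y(C) = 6 + 2*C² (y(C) = (C² + C²) + 6 = 2*C² + 6 = 6 + 2*C²)
M(H) = -135 + 9*H (M(H) = 9*(-5*3 + H) = 9*(-15 + H) = -135 + 9*H)
M(-1)*(((-5*(-1)*3)*4 + 3) + y(-5)) = (-135 + 9*(-1))*(((-5*(-1)*3)*4 + 3) + (6 + 2*(-5)²)) = (-135 - 9)*(((5*3)*4 + 3) + (6 + 2*25)) = -144*((15*4 + 3) + (6 + 50)) = -144*((60 + 3) + 56) = -144*(63 + 56) = -144*119 = -17136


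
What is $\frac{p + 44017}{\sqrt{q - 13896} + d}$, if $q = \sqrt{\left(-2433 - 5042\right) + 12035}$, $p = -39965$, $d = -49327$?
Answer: $- \frac{4052}{49327 - i \sqrt{13896 - 4 \sqrt{285}}} \approx -0.082145 - 0.00019583 i$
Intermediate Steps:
$q = 4 \sqrt{285}$ ($q = \sqrt{\left(-2433 - 5042\right) + 12035} = \sqrt{-7475 + 12035} = \sqrt{4560} = 4 \sqrt{285} \approx 67.528$)
$\frac{p + 44017}{\sqrt{q - 13896} + d} = \frac{-39965 + 44017}{\sqrt{4 \sqrt{285} - 13896} - 49327} = \frac{4052}{\sqrt{-13896 + 4 \sqrt{285}} - 49327} = \frac{4052}{-49327 + \sqrt{-13896 + 4 \sqrt{285}}}$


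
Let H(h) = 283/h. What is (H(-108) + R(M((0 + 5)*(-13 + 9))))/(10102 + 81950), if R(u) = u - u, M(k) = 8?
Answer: -283/9941616 ≈ -2.8466e-5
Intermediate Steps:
R(u) = 0
(H(-108) + R(M((0 + 5)*(-13 + 9))))/(10102 + 81950) = (283/(-108) + 0)/(10102 + 81950) = (283*(-1/108) + 0)/92052 = (-283/108 + 0)*(1/92052) = -283/108*1/92052 = -283/9941616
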